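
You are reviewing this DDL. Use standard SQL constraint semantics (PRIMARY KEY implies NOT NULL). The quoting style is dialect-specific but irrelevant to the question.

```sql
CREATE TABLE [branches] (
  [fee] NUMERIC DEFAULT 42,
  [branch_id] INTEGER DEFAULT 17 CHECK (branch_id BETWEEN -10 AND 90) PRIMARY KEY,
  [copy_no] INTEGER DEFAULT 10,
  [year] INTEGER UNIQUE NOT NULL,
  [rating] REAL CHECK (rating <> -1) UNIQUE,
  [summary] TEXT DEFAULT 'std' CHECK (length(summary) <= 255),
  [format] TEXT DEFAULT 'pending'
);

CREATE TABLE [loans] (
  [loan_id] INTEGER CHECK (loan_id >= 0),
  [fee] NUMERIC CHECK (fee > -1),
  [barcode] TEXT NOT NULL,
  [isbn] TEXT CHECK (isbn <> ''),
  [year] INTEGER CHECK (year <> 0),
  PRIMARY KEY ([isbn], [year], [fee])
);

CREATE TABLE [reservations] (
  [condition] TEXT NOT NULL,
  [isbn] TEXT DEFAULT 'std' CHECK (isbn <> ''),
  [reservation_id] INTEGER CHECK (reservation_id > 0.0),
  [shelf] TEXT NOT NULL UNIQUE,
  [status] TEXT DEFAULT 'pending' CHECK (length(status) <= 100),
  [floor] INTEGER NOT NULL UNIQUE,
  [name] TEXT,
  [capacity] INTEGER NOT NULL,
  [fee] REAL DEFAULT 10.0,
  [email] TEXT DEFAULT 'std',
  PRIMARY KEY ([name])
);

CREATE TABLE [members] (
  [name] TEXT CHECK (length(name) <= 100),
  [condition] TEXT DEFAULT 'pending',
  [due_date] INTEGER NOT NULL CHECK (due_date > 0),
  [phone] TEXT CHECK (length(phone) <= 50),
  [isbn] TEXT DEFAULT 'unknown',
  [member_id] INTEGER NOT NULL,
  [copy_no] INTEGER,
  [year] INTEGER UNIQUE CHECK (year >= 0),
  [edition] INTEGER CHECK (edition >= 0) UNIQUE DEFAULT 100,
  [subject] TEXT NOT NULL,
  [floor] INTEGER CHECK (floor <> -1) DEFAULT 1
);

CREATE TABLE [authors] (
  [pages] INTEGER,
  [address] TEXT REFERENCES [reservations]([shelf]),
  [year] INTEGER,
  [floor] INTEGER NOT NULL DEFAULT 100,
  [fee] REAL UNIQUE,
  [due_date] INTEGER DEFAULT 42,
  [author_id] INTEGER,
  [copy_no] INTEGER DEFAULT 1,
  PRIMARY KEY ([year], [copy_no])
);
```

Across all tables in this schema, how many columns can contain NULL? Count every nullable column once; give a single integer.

24

branches: 5 nullable (fee, copy_no, rating, summary, format — PK (branch_id) and explicit NOT NULL columns excluded).
loans: 1 nullable (loan_id — PK (isbn, year, fee) and explicit NOT NULL columns excluded).
reservations: 5 nullable (isbn, reservation_id, status, fee, email — PK (name) and explicit NOT NULL columns excluded).
members: 8 nullable (name, condition, phone, isbn, copy_no, year, edition, floor — PK none and explicit NOT NULL columns excluded).
authors: 5 nullable (pages, address, fee, due_date, author_id — PK (year, copy_no) and explicit NOT NULL columns excluded).
Total: 5 + 1 + 5 + 8 + 5 = 24.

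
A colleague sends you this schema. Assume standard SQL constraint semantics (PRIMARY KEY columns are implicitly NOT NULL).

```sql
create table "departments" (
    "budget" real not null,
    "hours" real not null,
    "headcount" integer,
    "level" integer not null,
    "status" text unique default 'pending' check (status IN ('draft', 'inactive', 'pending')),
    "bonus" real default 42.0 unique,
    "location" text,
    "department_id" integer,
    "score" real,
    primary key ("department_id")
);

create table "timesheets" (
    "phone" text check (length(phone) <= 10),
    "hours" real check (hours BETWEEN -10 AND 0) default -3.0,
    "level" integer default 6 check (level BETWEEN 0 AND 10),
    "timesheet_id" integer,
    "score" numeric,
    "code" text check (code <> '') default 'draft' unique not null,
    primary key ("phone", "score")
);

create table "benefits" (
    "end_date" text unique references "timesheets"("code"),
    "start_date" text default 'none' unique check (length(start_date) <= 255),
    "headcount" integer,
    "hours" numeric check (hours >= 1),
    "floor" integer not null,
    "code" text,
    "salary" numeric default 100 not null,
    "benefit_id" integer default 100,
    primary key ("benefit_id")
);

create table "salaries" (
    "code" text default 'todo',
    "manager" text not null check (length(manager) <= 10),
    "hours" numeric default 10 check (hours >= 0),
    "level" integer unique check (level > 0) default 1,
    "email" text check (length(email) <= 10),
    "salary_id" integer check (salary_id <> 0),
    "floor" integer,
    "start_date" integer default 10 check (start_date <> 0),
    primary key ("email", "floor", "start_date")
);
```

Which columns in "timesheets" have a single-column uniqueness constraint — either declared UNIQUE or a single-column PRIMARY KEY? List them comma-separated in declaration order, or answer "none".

code

- phone: part of a composite PRIMARY KEY — only the tuple is unique, not this column on its own.
- hours: no UNIQUE or single-column PK constraint.
- level: no UNIQUE or single-column PK constraint.
- timesheet_id: no UNIQUE or single-column PK constraint.
- score: part of a composite PRIMARY KEY — only the tuple is unique, not this column on its own.
- code: declared UNIQUE → unique.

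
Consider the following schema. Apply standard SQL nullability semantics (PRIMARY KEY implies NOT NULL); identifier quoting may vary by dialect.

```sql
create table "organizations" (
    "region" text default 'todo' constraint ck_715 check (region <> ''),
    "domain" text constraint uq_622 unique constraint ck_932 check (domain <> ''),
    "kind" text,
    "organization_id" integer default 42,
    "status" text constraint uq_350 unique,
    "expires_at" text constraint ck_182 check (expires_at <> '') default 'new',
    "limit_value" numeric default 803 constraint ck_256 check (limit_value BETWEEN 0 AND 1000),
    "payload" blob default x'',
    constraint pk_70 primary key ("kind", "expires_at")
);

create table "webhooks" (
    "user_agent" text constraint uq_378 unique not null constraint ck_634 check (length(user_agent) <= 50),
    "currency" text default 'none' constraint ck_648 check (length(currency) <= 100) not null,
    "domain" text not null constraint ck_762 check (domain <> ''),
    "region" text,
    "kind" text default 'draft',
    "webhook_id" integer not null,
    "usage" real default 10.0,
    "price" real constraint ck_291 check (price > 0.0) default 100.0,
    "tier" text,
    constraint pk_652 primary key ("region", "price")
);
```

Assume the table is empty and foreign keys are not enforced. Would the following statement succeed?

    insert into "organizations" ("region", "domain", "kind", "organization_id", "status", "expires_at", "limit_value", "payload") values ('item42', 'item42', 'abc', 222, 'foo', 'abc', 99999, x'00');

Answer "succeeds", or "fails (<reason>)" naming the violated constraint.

The value 99999 for limit_value violates CHECK (limit_value BETWEEN 0 AND 1000).

fails (CHECK on limit_value)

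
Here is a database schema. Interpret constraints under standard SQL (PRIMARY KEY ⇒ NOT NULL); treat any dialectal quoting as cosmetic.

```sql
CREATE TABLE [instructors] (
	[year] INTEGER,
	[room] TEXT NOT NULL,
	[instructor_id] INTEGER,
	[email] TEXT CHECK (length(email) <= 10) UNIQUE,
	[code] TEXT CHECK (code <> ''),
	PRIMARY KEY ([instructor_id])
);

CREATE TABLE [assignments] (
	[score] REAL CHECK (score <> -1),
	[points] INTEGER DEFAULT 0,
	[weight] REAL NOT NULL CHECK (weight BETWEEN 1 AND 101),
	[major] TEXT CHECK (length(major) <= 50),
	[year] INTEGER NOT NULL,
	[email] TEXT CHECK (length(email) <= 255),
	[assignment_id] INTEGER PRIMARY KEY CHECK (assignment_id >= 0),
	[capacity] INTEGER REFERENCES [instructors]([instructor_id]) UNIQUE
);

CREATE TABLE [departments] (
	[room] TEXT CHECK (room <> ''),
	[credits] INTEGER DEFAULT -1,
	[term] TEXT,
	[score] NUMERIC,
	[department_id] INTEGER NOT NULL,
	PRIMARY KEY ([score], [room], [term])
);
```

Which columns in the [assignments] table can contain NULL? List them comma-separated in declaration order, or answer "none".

score, points, major, email, capacity

- score: CHECK does not forbid NULL (a CHECK constraint passes when its expression is NULL) → nullable.
- points: DEFAULT only fills an omitted column; an explicit NULL is still allowed → nullable.
- weight: declared NOT NULL → not nullable.
- major: CHECK does not forbid NULL (a CHECK constraint passes when its expression is NULL) → nullable.
- year: declared NOT NULL → not nullable.
- email: CHECK does not forbid NULL (a CHECK constraint passes when its expression is NULL) → nullable.
- assignment_id: part of the PRIMARY KEY, which implies NOT NULL → not nullable.
- capacity: a foreign key column may be NULL unless separately constrained → nullable.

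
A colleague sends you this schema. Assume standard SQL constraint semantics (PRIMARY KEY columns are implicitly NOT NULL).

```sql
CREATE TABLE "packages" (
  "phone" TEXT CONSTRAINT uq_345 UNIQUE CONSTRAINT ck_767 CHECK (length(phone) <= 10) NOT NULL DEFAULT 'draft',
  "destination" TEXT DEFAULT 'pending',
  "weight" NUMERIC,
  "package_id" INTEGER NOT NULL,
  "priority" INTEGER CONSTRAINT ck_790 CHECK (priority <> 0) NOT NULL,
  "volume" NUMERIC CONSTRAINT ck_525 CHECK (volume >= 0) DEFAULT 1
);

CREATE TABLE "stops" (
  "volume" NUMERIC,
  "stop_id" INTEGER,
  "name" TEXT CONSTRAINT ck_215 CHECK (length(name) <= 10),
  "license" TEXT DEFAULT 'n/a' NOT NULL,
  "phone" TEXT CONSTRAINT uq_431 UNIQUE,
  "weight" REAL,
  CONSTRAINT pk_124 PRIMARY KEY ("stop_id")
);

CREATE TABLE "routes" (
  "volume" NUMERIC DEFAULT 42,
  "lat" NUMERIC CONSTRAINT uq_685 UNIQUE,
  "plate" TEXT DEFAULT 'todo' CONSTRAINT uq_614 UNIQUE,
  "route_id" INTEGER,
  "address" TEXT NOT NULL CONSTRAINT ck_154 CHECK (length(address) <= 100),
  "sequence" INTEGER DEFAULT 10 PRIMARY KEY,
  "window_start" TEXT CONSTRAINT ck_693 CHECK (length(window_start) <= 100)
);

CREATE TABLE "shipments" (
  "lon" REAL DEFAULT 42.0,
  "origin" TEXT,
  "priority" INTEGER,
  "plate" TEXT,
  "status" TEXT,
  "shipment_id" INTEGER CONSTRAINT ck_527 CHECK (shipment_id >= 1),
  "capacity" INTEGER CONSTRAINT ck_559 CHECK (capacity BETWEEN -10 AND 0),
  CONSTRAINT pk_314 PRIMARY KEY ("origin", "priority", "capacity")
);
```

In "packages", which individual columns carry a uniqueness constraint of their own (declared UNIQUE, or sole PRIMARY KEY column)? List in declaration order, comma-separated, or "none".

- phone: declared UNIQUE → unique.
- destination: no UNIQUE or single-column PK constraint.
- weight: no UNIQUE or single-column PK constraint.
- package_id: no UNIQUE or single-column PK constraint.
- priority: no UNIQUE or single-column PK constraint.
- volume: no UNIQUE or single-column PK constraint.

phone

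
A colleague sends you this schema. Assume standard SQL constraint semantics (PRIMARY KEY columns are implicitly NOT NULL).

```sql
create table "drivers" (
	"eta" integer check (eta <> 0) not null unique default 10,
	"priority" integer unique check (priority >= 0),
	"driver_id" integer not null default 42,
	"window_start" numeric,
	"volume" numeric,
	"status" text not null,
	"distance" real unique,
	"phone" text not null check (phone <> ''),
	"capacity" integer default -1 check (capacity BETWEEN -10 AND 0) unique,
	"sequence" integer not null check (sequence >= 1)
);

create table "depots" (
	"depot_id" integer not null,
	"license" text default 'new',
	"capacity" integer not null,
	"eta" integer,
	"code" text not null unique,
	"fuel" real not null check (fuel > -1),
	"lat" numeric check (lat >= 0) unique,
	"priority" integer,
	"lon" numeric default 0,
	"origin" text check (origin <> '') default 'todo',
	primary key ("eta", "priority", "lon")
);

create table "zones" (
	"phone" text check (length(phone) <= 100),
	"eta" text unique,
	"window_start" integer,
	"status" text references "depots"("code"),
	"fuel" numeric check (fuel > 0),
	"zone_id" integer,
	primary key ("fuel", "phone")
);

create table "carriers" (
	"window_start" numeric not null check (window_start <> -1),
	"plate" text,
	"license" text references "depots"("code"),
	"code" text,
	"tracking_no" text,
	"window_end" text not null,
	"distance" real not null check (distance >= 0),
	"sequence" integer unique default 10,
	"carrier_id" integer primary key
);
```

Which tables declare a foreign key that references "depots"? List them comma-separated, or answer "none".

- zones.status references depots(code).
- carriers.license references depots(code).

zones, carriers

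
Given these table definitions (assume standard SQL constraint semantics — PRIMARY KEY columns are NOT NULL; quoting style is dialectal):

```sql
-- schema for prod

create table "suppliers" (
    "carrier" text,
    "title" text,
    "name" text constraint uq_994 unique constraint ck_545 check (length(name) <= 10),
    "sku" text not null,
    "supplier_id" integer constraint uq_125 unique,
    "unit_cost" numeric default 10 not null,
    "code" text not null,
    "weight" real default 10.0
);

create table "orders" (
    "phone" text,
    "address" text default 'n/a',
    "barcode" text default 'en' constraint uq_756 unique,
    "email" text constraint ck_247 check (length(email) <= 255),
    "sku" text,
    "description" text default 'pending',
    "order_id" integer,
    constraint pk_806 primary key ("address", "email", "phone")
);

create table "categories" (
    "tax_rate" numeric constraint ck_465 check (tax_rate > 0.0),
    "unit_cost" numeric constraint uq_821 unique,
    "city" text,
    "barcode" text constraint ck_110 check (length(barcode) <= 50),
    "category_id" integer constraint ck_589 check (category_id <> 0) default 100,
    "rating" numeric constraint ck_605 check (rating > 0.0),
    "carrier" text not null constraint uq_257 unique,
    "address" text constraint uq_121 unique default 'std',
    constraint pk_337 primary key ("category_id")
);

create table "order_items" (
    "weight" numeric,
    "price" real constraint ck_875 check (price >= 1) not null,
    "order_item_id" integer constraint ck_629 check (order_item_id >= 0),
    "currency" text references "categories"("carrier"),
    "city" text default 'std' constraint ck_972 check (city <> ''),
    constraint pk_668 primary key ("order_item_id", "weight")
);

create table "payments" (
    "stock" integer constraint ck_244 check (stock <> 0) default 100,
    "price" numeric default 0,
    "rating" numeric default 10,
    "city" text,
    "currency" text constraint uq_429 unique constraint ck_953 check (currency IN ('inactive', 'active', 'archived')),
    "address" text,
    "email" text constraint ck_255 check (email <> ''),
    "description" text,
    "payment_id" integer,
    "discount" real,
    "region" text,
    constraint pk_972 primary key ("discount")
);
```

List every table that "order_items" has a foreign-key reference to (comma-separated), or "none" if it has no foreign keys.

- currency REFERENCES categories(carrier).

categories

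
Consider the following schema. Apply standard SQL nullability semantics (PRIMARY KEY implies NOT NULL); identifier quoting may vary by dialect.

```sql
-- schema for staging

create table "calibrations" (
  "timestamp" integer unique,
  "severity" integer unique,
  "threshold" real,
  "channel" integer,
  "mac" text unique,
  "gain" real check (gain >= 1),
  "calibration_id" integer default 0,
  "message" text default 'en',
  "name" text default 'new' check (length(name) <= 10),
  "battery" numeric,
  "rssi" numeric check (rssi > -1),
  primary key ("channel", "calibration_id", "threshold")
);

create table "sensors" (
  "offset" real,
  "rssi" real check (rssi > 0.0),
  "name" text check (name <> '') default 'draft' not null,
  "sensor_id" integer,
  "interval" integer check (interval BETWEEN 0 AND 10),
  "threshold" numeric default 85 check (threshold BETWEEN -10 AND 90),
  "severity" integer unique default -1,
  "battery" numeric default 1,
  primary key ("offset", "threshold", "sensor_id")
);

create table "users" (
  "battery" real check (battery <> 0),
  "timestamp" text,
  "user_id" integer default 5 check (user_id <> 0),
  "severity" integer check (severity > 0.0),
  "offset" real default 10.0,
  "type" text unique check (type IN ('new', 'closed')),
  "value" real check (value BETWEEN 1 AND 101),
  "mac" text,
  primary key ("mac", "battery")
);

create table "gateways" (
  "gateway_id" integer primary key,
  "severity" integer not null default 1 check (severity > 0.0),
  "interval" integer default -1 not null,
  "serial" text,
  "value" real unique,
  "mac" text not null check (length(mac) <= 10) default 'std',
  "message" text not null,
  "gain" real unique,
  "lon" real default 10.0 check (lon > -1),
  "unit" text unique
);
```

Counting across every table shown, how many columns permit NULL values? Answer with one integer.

calibrations: 8 nullable (timestamp, severity, mac, gain, message, name, battery, rssi — PK (channel, calibration_id, threshold) and explicit NOT NULL columns excluded).
sensors: 4 nullable (rssi, interval, severity, battery — PK (offset, threshold, sensor_id) and explicit NOT NULL columns excluded).
users: 6 nullable (timestamp, user_id, severity, offset, type, value — PK (mac, battery) and explicit NOT NULL columns excluded).
gateways: 5 nullable (serial, value, gain, lon, unit — PK (gateway_id) and explicit NOT NULL columns excluded).
Total: 8 + 4 + 6 + 5 = 23.

23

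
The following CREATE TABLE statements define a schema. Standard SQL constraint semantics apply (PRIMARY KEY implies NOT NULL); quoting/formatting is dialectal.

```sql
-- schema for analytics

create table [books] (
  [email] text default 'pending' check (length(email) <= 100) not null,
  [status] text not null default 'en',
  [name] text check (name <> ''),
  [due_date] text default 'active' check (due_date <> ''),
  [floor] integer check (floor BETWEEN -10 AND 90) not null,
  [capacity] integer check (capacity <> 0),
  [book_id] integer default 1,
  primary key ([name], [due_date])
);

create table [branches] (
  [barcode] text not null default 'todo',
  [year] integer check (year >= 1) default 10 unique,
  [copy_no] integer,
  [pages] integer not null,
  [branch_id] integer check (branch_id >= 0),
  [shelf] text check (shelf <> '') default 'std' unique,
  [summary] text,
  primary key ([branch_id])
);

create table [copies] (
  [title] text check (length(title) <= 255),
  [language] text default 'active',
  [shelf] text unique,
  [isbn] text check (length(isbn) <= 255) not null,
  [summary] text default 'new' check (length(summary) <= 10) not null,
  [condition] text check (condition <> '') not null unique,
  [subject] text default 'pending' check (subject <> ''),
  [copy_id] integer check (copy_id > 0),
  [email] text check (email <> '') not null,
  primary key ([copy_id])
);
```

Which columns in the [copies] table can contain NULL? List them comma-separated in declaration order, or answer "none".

title, language, shelf, subject

- title: CHECK does not forbid NULL (a CHECK constraint passes when its expression is NULL) → nullable.
- language: DEFAULT only fills an omitted column; an explicit NULL is still allowed → nullable.
- shelf: UNIQUE does not imply NOT NULL → nullable.
- isbn: declared NOT NULL → not nullable.
- summary: declared NOT NULL → not nullable.
- condition: declared NOT NULL → not nullable.
- subject: CHECK does not forbid NULL (a CHECK constraint passes when its expression is NULL) → nullable.
- copy_id: part of the PRIMARY KEY, which implies NOT NULL → not nullable.
- email: declared NOT NULL → not nullable.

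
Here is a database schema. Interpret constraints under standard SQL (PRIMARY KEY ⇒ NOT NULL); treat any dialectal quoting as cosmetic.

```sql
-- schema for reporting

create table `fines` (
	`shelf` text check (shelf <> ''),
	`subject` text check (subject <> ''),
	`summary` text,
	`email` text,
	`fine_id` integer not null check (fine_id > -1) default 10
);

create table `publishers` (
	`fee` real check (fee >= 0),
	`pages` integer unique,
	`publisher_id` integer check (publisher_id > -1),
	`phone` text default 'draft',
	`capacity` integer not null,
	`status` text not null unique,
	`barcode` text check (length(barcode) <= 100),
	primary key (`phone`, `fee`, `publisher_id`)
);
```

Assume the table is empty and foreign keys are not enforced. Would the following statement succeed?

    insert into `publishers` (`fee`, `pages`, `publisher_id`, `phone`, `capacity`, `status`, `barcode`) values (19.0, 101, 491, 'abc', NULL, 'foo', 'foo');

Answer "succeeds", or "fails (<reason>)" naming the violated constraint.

capacity is explicitly set to NULL, but capacity is declared NOT NULL.

fails (NOT NULL on capacity)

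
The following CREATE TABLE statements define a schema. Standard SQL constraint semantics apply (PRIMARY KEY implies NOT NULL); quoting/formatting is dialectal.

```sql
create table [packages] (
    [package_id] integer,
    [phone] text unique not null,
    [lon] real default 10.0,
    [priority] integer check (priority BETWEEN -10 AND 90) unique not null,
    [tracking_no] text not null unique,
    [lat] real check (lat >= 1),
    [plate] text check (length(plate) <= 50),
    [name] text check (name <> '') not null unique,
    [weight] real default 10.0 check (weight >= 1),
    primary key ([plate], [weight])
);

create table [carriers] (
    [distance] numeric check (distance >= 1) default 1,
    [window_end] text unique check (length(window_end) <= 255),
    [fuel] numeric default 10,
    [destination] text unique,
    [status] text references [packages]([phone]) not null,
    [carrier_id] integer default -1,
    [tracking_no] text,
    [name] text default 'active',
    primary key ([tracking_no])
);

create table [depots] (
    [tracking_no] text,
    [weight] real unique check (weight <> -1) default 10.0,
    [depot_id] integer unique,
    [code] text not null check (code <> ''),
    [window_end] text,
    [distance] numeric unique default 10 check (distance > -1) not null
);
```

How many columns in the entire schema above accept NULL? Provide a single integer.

13

packages: 3 nullable (package_id, lon, lat — PK (plate, weight) and explicit NOT NULL columns excluded).
carriers: 6 nullable (distance, window_end, fuel, destination, carrier_id, name — PK (tracking_no) and explicit NOT NULL columns excluded).
depots: 4 nullable (tracking_no, weight, depot_id, window_end — PK none and explicit NOT NULL columns excluded).
Total: 3 + 6 + 4 = 13.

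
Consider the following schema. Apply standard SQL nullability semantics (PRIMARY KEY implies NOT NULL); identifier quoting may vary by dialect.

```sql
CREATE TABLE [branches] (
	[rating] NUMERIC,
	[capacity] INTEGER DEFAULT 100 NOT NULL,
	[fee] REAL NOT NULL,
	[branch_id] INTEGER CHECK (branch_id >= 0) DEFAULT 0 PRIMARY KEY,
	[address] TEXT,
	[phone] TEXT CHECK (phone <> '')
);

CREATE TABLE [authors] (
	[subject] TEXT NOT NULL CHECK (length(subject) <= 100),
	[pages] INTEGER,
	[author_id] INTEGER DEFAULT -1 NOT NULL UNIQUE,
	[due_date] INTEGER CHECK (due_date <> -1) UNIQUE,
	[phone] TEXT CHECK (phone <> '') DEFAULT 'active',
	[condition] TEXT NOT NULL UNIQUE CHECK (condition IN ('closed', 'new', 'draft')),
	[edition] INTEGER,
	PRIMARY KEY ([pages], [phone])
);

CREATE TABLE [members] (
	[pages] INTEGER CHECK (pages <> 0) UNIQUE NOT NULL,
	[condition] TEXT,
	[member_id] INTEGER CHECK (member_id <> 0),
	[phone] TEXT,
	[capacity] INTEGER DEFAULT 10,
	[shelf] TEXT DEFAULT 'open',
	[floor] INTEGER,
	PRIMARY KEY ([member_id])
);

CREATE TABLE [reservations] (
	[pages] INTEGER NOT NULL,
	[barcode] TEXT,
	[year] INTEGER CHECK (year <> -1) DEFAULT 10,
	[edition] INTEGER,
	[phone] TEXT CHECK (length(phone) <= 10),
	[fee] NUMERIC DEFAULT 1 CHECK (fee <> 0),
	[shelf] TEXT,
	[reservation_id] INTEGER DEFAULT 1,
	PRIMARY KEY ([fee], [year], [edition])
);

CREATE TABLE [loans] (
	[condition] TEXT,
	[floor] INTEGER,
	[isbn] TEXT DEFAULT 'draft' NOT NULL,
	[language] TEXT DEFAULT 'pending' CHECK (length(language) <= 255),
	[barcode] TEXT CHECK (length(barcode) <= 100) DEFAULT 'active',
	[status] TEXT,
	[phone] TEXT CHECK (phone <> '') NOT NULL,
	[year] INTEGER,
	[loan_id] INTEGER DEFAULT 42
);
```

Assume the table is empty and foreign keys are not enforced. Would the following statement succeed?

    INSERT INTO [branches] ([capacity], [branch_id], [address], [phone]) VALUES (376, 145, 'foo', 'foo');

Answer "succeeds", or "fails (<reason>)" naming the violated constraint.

fails (NOT NULL on fee)

fee is omitted from the column list and has no DEFAULT, so it would receive NULL.
But fee is declared NOT NULL.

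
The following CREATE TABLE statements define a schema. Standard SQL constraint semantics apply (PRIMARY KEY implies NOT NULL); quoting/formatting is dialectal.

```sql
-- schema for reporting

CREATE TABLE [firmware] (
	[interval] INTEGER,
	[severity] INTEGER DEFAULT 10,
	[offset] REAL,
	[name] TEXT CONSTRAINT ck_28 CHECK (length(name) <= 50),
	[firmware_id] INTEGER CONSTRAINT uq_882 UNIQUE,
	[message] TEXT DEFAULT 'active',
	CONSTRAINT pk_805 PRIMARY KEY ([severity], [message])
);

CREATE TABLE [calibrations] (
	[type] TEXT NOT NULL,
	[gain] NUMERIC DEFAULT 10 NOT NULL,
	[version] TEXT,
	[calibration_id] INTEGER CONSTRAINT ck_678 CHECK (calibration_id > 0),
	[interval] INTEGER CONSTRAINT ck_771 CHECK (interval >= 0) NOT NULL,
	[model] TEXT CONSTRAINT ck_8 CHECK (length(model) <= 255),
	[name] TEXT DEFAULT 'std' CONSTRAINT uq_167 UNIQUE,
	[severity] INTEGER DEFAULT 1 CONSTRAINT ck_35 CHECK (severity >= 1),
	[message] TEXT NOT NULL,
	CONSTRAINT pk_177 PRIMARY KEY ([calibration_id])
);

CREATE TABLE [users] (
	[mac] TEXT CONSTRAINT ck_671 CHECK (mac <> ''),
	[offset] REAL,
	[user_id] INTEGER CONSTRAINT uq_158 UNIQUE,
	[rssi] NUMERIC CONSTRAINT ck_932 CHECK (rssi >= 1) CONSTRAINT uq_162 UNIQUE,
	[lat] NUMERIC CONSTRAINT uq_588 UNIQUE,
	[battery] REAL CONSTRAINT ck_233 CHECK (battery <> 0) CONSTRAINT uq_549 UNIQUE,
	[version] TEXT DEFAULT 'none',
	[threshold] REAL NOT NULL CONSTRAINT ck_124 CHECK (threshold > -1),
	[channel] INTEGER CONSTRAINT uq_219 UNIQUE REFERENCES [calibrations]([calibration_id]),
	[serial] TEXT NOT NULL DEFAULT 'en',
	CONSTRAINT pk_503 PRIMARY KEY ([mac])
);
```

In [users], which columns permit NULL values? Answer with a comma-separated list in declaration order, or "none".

offset, user_id, rssi, lat, battery, version, channel

- mac: part of the PRIMARY KEY, which implies NOT NULL → not nullable.
- offset: no NOT NULL constraint applies → nullable.
- user_id: UNIQUE does not imply NOT NULL → nullable.
- rssi: CHECK does not forbid NULL (a CHECK constraint passes when its expression is NULL) → nullable.
- lat: UNIQUE does not imply NOT NULL → nullable.
- battery: CHECK does not forbid NULL (a CHECK constraint passes when its expression is NULL) → nullable.
- version: DEFAULT only fills an omitted column; an explicit NULL is still allowed → nullable.
- threshold: declared NOT NULL → not nullable.
- channel: a foreign key column may be NULL unless separately constrained → nullable.
- serial: declared NOT NULL → not nullable.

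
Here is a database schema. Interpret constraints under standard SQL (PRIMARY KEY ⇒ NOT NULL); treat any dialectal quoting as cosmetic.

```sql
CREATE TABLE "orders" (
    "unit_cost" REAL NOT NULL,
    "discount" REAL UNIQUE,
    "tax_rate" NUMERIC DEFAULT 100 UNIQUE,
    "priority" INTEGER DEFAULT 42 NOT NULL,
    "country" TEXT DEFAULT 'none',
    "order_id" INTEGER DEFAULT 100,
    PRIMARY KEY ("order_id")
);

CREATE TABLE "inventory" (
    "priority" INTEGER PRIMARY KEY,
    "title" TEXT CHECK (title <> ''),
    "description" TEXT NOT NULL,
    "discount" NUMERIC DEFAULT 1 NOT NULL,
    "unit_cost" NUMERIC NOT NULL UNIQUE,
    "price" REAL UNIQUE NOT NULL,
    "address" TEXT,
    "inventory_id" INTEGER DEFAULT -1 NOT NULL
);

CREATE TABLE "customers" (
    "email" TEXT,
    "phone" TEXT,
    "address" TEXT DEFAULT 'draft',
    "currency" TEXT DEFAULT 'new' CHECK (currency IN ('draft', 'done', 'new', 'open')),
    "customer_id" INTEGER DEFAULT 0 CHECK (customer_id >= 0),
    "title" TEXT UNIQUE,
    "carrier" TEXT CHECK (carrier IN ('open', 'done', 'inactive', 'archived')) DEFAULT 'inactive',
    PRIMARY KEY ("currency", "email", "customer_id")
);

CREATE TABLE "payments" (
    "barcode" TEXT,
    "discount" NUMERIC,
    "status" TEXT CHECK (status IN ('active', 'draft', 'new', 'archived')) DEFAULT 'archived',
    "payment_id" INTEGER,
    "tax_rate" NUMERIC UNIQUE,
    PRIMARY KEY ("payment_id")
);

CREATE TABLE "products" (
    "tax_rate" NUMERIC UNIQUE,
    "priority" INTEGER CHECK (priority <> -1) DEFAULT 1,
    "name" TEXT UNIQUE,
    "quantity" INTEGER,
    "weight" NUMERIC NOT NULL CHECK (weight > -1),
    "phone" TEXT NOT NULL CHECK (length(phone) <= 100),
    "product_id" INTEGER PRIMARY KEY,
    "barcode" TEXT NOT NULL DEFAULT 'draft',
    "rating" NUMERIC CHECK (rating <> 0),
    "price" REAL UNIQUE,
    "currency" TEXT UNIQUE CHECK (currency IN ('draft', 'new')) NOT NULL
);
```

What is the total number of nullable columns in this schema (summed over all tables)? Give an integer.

19

orders: 3 nullable (discount, tax_rate, country — PK (order_id) and explicit NOT NULL columns excluded).
inventory: 2 nullable (title, address — PK (priority) and explicit NOT NULL columns excluded).
customers: 4 nullable (phone, address, title, carrier — PK (currency, email, customer_id) and explicit NOT NULL columns excluded).
payments: 4 nullable (barcode, discount, status, tax_rate — PK (payment_id) and explicit NOT NULL columns excluded).
products: 6 nullable (tax_rate, priority, name, quantity, rating, price — PK (product_id) and explicit NOT NULL columns excluded).
Total: 3 + 2 + 4 + 4 + 6 = 19.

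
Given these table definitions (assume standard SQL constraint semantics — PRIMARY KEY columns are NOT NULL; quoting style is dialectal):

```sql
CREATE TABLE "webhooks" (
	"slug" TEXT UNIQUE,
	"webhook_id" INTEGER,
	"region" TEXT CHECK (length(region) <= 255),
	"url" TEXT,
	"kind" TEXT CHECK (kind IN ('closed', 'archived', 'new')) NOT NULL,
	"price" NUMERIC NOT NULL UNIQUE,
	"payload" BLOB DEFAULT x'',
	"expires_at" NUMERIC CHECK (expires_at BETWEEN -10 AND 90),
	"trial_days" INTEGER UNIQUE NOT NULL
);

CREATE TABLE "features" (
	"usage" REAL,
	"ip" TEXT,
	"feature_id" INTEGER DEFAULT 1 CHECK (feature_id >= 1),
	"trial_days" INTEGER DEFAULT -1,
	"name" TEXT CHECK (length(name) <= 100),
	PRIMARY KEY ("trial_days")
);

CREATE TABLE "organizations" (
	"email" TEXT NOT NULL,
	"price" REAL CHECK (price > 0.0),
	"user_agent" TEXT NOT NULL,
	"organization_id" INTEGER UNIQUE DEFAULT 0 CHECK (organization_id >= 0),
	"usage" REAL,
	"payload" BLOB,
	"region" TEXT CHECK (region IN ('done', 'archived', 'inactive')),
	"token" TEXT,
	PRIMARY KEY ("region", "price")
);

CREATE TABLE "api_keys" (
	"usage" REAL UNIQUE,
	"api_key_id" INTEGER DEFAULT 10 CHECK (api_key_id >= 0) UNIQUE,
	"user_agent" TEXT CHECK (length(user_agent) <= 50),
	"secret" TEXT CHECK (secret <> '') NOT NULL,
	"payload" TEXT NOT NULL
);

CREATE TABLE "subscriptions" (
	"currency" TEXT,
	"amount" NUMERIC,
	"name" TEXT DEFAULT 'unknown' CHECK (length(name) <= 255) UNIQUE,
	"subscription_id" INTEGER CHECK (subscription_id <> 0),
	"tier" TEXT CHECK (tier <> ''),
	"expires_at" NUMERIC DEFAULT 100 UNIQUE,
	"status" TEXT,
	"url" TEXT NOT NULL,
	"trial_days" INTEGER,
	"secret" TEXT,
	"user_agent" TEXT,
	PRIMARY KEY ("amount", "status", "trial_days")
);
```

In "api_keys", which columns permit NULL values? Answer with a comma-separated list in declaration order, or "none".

- usage: UNIQUE does not imply NOT NULL → nullable.
- api_key_id: CHECK does not forbid NULL (a CHECK constraint passes when its expression is NULL) → nullable.
- user_agent: CHECK does not forbid NULL (a CHECK constraint passes when its expression is NULL) → nullable.
- secret: declared NOT NULL → not nullable.
- payload: declared NOT NULL → not nullable.

usage, api_key_id, user_agent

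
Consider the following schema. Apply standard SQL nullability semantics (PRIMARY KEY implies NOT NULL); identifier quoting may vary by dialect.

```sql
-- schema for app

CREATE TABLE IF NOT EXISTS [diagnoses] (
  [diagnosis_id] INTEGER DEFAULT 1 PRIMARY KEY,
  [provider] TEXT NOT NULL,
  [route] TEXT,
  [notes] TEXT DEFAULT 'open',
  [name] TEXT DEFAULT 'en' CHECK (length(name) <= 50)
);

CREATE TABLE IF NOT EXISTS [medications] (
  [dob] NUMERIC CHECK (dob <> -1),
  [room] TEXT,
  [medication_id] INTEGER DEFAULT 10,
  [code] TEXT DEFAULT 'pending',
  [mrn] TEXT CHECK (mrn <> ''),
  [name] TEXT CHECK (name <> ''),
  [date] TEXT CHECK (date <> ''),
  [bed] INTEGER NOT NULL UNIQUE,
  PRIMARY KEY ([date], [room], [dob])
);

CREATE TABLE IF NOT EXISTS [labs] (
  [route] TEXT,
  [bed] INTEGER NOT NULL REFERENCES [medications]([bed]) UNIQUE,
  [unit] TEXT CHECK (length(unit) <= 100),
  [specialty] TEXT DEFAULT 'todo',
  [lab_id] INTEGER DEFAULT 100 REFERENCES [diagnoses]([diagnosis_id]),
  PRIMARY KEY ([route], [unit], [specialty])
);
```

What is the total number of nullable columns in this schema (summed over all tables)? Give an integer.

diagnoses: 3 nullable (route, notes, name — PK (diagnosis_id) and explicit NOT NULL columns excluded).
medications: 4 nullable (medication_id, code, mrn, name — PK (date, room, dob) and explicit NOT NULL columns excluded).
labs: 1 nullable (lab_id — PK (route, unit, specialty) and explicit NOT NULL columns excluded).
Total: 3 + 4 + 1 = 8.

8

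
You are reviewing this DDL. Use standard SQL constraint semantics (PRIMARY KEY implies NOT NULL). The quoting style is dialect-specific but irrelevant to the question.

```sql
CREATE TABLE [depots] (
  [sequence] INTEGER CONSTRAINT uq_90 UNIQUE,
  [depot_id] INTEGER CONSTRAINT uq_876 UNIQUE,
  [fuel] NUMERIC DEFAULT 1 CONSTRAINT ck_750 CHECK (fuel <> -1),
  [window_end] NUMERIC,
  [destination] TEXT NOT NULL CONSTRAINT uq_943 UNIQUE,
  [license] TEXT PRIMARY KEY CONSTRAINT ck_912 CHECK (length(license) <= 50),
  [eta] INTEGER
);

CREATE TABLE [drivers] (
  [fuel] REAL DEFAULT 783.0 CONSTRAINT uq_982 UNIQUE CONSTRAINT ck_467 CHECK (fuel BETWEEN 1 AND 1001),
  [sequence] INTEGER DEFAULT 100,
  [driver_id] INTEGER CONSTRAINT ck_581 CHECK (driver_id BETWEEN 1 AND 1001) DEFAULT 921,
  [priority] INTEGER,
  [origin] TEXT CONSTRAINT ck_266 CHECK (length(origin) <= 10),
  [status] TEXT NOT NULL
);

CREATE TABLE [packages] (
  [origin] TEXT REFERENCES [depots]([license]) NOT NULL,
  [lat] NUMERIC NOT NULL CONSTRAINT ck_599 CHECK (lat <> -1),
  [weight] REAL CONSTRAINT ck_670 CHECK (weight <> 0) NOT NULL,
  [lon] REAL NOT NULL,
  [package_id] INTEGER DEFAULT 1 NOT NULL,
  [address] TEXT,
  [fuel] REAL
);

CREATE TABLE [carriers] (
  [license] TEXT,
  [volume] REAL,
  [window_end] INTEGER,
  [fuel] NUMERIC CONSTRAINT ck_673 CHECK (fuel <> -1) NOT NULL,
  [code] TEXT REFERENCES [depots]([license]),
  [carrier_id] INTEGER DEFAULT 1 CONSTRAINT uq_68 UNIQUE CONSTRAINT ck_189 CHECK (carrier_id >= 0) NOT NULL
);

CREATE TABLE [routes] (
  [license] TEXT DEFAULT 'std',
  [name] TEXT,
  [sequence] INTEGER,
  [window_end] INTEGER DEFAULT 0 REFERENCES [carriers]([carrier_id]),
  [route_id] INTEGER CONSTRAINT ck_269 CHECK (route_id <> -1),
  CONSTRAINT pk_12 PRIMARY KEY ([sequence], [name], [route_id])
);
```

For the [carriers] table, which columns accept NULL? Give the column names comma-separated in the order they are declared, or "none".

license, volume, window_end, code

- license: no NOT NULL constraint applies → nullable.
- volume: no NOT NULL constraint applies → nullable.
- window_end: no NOT NULL constraint applies → nullable.
- fuel: declared NOT NULL → not nullable.
- code: a foreign key column may be NULL unless separately constrained → nullable.
- carrier_id: declared NOT NULL → not nullable.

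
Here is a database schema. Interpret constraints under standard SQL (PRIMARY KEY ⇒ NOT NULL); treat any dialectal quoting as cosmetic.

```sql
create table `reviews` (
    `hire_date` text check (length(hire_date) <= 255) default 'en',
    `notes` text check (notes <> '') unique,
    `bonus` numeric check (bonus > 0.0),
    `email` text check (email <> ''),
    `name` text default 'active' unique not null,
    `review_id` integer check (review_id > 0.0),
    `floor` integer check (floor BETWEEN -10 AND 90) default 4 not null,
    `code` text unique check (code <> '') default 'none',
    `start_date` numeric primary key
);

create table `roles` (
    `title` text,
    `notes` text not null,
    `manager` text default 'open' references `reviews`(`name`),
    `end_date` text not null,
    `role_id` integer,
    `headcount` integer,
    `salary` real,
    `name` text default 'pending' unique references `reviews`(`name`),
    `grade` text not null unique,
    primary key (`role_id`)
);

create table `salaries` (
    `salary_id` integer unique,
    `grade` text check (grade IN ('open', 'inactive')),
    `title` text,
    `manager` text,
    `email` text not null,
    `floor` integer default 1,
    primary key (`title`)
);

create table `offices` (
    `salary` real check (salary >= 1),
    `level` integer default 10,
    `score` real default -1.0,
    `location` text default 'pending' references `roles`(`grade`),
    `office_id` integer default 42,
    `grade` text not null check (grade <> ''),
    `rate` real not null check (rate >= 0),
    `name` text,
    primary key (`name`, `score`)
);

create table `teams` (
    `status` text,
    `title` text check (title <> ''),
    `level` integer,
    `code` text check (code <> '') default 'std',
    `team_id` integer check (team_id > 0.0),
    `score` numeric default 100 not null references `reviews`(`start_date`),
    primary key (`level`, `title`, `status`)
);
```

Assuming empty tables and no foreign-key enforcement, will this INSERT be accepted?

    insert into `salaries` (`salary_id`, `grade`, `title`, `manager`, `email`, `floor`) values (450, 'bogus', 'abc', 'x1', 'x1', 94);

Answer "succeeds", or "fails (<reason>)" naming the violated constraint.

The value 'bogus' for grade violates CHECK (grade IN ('open', 'inactive')).

fails (CHECK on grade)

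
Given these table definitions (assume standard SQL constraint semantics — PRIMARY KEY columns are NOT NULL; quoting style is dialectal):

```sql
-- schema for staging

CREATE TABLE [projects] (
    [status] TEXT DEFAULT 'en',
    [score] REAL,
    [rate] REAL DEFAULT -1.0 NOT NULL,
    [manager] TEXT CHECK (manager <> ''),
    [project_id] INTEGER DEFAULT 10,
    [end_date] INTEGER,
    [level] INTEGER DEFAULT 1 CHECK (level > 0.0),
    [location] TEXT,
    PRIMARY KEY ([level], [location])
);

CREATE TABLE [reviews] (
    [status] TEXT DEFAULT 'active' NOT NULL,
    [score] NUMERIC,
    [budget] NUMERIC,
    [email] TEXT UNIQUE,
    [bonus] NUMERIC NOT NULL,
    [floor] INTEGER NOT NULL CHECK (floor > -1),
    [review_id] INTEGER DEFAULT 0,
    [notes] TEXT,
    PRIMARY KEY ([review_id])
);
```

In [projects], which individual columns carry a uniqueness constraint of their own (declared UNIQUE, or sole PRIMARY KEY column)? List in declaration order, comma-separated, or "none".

- status: no UNIQUE or single-column PK constraint.
- score: no UNIQUE or single-column PK constraint.
- rate: no UNIQUE or single-column PK constraint.
- manager: no UNIQUE or single-column PK constraint.
- project_id: no UNIQUE or single-column PK constraint.
- end_date: no UNIQUE or single-column PK constraint.
- level: part of a composite PRIMARY KEY — only the tuple is unique, not this column on its own.
- location: part of a composite PRIMARY KEY — only the tuple is unique, not this column on its own.

none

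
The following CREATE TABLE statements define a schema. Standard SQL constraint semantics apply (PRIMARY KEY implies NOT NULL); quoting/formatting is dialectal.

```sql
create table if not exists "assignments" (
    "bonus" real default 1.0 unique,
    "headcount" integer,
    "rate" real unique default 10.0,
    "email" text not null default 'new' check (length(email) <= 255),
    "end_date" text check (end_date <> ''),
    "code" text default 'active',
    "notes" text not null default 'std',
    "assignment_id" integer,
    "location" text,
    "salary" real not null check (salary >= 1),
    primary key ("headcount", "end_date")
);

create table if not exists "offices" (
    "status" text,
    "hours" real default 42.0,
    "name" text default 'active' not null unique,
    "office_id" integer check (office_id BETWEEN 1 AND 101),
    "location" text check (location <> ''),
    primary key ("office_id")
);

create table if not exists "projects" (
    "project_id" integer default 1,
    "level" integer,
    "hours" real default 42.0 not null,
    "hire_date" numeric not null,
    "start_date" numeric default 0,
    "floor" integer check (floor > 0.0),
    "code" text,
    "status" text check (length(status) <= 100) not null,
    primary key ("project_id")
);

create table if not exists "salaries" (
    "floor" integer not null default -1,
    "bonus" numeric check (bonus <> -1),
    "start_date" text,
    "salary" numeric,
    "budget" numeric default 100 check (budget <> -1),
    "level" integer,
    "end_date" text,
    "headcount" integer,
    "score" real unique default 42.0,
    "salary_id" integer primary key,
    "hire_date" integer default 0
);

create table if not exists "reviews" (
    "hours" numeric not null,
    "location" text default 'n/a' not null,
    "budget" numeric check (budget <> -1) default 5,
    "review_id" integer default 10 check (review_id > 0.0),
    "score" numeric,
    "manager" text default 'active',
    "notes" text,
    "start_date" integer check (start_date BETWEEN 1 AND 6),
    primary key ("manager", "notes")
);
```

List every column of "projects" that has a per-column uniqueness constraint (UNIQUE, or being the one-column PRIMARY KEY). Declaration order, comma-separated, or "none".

project_id

- project_id: single-column PRIMARY KEY → unique.
- level: no UNIQUE or single-column PK constraint.
- hours: no UNIQUE or single-column PK constraint.
- hire_date: no UNIQUE or single-column PK constraint.
- start_date: no UNIQUE or single-column PK constraint.
- floor: no UNIQUE or single-column PK constraint.
- code: no UNIQUE or single-column PK constraint.
- status: no UNIQUE or single-column PK constraint.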